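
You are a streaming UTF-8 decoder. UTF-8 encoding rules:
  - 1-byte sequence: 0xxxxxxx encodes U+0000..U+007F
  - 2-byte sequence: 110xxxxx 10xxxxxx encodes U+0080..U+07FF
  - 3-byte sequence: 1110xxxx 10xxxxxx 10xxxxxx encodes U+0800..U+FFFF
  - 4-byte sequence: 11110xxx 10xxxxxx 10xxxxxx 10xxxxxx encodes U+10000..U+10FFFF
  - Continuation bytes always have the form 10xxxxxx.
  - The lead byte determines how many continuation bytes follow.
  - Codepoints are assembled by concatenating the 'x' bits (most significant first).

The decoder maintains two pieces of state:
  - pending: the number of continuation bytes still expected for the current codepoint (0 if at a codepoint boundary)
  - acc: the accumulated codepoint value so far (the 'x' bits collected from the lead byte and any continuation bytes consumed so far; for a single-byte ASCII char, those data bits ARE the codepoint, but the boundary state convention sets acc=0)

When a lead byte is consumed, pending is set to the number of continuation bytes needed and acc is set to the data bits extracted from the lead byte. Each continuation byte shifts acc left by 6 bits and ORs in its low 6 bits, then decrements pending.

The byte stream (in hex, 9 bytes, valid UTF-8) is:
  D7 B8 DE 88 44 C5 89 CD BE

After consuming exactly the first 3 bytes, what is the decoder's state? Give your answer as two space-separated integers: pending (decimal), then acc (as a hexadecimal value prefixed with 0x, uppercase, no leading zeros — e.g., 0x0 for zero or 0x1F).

Answer: 1 0x1E

Derivation:
Byte[0]=D7: 2-byte lead. pending=1, acc=0x17
Byte[1]=B8: continuation. acc=(acc<<6)|0x38=0x5F8, pending=0
Byte[2]=DE: 2-byte lead. pending=1, acc=0x1E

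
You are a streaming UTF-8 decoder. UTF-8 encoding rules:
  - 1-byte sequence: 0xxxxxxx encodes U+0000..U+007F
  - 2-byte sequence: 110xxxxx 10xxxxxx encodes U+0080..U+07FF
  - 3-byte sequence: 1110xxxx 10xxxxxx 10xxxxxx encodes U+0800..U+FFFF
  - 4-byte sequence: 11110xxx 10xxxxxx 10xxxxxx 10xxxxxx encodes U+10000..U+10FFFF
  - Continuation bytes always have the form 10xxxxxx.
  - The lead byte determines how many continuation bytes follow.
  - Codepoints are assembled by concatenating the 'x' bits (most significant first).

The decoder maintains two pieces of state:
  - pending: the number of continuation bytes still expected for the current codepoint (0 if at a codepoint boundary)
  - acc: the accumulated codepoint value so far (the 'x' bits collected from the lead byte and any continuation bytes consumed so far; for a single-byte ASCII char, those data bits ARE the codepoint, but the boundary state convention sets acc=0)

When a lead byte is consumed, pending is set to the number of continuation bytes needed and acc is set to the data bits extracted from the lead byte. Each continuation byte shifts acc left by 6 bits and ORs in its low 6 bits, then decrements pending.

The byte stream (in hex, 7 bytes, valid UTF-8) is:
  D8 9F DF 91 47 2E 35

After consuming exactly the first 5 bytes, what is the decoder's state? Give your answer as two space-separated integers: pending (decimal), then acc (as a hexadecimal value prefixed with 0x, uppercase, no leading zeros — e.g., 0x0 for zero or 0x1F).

Byte[0]=D8: 2-byte lead. pending=1, acc=0x18
Byte[1]=9F: continuation. acc=(acc<<6)|0x1F=0x61F, pending=0
Byte[2]=DF: 2-byte lead. pending=1, acc=0x1F
Byte[3]=91: continuation. acc=(acc<<6)|0x11=0x7D1, pending=0
Byte[4]=47: 1-byte. pending=0, acc=0x0

Answer: 0 0x0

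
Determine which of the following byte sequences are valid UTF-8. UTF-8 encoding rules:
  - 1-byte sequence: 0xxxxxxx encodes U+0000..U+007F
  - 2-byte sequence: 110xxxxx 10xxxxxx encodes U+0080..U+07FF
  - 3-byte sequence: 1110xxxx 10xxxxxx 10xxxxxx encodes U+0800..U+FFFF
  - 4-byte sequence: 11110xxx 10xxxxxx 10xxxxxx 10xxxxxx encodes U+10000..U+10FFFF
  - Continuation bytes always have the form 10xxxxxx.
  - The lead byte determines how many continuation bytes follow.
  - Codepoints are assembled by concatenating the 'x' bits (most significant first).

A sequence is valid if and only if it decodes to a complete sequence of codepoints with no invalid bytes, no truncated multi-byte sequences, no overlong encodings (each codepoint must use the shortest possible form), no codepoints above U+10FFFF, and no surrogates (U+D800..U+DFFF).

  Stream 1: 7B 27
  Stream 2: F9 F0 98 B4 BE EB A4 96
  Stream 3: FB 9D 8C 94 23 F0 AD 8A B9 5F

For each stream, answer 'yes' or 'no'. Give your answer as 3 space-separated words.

Stream 1: decodes cleanly. VALID
Stream 2: error at byte offset 0. INVALID
Stream 3: error at byte offset 0. INVALID

Answer: yes no no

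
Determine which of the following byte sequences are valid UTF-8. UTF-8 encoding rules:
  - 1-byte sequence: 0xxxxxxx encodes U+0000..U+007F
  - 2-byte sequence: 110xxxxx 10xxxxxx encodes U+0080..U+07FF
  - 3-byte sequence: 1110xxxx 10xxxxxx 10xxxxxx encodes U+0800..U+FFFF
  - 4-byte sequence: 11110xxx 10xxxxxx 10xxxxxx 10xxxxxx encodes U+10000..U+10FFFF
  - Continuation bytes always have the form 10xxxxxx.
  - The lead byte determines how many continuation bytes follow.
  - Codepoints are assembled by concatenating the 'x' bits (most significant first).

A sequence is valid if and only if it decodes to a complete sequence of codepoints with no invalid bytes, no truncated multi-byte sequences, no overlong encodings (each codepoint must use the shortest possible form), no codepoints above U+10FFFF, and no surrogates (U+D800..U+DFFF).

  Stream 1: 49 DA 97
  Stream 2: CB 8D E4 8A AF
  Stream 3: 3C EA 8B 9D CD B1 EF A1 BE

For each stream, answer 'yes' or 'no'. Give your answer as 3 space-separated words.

Stream 1: decodes cleanly. VALID
Stream 2: decodes cleanly. VALID
Stream 3: decodes cleanly. VALID

Answer: yes yes yes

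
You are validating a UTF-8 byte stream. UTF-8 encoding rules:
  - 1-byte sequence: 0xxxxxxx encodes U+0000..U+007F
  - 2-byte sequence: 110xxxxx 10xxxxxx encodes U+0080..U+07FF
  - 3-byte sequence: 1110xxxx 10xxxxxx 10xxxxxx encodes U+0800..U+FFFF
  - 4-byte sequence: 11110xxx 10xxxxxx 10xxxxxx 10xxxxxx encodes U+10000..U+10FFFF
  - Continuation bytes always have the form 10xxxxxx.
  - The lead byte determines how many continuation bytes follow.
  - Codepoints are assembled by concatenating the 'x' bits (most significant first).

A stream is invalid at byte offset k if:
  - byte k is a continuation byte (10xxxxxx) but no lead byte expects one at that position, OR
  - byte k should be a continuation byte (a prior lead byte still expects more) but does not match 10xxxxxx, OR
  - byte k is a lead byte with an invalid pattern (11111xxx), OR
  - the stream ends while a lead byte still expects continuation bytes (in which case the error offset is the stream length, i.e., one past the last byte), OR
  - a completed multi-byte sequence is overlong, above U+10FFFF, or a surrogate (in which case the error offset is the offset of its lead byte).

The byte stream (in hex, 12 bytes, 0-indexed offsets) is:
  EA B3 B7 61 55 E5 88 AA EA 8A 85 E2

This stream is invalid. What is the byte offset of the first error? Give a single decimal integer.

Byte[0]=EA: 3-byte lead, need 2 cont bytes. acc=0xA
Byte[1]=B3: continuation. acc=(acc<<6)|0x33=0x2B3
Byte[2]=B7: continuation. acc=(acc<<6)|0x37=0xACF7
Completed: cp=U+ACF7 (starts at byte 0)
Byte[3]=61: 1-byte ASCII. cp=U+0061
Byte[4]=55: 1-byte ASCII. cp=U+0055
Byte[5]=E5: 3-byte lead, need 2 cont bytes. acc=0x5
Byte[6]=88: continuation. acc=(acc<<6)|0x08=0x148
Byte[7]=AA: continuation. acc=(acc<<6)|0x2A=0x522A
Completed: cp=U+522A (starts at byte 5)
Byte[8]=EA: 3-byte lead, need 2 cont bytes. acc=0xA
Byte[9]=8A: continuation. acc=(acc<<6)|0x0A=0x28A
Byte[10]=85: continuation. acc=(acc<<6)|0x05=0xA285
Completed: cp=U+A285 (starts at byte 8)
Byte[11]=E2: 3-byte lead, need 2 cont bytes. acc=0x2
Byte[12]: stream ended, expected continuation. INVALID

Answer: 12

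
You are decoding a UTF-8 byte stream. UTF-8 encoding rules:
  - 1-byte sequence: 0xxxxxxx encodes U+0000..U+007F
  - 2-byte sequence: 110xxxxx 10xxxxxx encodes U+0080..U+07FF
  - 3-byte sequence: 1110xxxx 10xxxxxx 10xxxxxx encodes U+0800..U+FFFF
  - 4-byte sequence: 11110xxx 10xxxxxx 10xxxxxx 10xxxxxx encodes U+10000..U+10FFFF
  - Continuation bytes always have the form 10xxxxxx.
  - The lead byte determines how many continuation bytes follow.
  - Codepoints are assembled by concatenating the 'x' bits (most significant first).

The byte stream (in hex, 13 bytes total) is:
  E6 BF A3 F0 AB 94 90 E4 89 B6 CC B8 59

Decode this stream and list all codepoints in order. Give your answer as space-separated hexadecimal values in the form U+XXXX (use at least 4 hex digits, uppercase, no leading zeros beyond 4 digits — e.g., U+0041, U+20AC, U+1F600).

Answer: U+6FE3 U+2B510 U+4276 U+0338 U+0059

Derivation:
Byte[0]=E6: 3-byte lead, need 2 cont bytes. acc=0x6
Byte[1]=BF: continuation. acc=(acc<<6)|0x3F=0x1BF
Byte[2]=A3: continuation. acc=(acc<<6)|0x23=0x6FE3
Completed: cp=U+6FE3 (starts at byte 0)
Byte[3]=F0: 4-byte lead, need 3 cont bytes. acc=0x0
Byte[4]=AB: continuation. acc=(acc<<6)|0x2B=0x2B
Byte[5]=94: continuation. acc=(acc<<6)|0x14=0xAD4
Byte[6]=90: continuation. acc=(acc<<6)|0x10=0x2B510
Completed: cp=U+2B510 (starts at byte 3)
Byte[7]=E4: 3-byte lead, need 2 cont bytes. acc=0x4
Byte[8]=89: continuation. acc=(acc<<6)|0x09=0x109
Byte[9]=B6: continuation. acc=(acc<<6)|0x36=0x4276
Completed: cp=U+4276 (starts at byte 7)
Byte[10]=CC: 2-byte lead, need 1 cont bytes. acc=0xC
Byte[11]=B8: continuation. acc=(acc<<6)|0x38=0x338
Completed: cp=U+0338 (starts at byte 10)
Byte[12]=59: 1-byte ASCII. cp=U+0059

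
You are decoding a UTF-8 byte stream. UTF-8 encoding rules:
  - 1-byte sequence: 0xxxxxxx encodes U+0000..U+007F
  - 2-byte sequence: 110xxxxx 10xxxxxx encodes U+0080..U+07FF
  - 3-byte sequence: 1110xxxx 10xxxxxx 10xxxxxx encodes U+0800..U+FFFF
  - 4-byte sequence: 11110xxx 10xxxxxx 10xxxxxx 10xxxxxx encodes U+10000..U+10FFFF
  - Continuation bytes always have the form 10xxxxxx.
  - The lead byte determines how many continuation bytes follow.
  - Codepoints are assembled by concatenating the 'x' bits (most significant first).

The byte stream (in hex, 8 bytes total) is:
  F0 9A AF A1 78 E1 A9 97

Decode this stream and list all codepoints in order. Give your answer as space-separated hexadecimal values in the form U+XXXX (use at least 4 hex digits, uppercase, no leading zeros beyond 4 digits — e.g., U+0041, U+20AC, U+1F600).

Byte[0]=F0: 4-byte lead, need 3 cont bytes. acc=0x0
Byte[1]=9A: continuation. acc=(acc<<6)|0x1A=0x1A
Byte[2]=AF: continuation. acc=(acc<<6)|0x2F=0x6AF
Byte[3]=A1: continuation. acc=(acc<<6)|0x21=0x1ABE1
Completed: cp=U+1ABE1 (starts at byte 0)
Byte[4]=78: 1-byte ASCII. cp=U+0078
Byte[5]=E1: 3-byte lead, need 2 cont bytes. acc=0x1
Byte[6]=A9: continuation. acc=(acc<<6)|0x29=0x69
Byte[7]=97: continuation. acc=(acc<<6)|0x17=0x1A57
Completed: cp=U+1A57 (starts at byte 5)

Answer: U+1ABE1 U+0078 U+1A57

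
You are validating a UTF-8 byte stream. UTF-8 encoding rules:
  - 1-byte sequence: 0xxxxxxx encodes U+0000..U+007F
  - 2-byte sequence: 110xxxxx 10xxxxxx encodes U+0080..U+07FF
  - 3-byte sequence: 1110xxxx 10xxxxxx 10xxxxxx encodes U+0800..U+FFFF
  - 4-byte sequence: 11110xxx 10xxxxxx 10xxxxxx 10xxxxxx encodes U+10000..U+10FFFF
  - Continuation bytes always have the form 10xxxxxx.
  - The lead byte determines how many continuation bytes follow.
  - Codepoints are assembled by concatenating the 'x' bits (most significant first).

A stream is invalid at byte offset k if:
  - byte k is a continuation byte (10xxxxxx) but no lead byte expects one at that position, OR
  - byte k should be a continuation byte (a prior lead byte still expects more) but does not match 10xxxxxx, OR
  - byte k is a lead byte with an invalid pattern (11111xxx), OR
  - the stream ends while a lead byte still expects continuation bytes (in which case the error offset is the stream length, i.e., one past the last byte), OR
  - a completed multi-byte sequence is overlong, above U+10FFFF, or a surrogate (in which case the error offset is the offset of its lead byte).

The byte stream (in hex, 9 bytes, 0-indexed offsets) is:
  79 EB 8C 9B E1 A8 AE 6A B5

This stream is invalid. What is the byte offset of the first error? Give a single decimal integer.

Answer: 8

Derivation:
Byte[0]=79: 1-byte ASCII. cp=U+0079
Byte[1]=EB: 3-byte lead, need 2 cont bytes. acc=0xB
Byte[2]=8C: continuation. acc=(acc<<6)|0x0C=0x2CC
Byte[3]=9B: continuation. acc=(acc<<6)|0x1B=0xB31B
Completed: cp=U+B31B (starts at byte 1)
Byte[4]=E1: 3-byte lead, need 2 cont bytes. acc=0x1
Byte[5]=A8: continuation. acc=(acc<<6)|0x28=0x68
Byte[6]=AE: continuation. acc=(acc<<6)|0x2E=0x1A2E
Completed: cp=U+1A2E (starts at byte 4)
Byte[7]=6A: 1-byte ASCII. cp=U+006A
Byte[8]=B5: INVALID lead byte (not 0xxx/110x/1110/11110)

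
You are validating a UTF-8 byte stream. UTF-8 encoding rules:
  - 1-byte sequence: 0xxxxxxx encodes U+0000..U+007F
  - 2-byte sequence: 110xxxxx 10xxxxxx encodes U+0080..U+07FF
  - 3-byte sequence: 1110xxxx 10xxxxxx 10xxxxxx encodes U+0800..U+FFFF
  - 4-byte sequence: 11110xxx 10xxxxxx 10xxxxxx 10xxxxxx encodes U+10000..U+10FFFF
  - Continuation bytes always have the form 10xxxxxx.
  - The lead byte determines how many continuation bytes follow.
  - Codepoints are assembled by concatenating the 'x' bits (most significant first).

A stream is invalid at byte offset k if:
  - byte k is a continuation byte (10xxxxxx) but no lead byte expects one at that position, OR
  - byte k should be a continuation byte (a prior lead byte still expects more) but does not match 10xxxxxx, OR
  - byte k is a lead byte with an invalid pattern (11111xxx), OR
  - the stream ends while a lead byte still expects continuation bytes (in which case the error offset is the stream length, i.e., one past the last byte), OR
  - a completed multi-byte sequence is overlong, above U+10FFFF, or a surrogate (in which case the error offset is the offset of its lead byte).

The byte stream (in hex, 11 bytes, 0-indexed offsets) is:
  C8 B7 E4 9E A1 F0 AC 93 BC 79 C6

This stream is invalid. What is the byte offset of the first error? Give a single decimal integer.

Byte[0]=C8: 2-byte lead, need 1 cont bytes. acc=0x8
Byte[1]=B7: continuation. acc=(acc<<6)|0x37=0x237
Completed: cp=U+0237 (starts at byte 0)
Byte[2]=E4: 3-byte lead, need 2 cont bytes. acc=0x4
Byte[3]=9E: continuation. acc=(acc<<6)|0x1E=0x11E
Byte[4]=A1: continuation. acc=(acc<<6)|0x21=0x47A1
Completed: cp=U+47A1 (starts at byte 2)
Byte[5]=F0: 4-byte lead, need 3 cont bytes. acc=0x0
Byte[6]=AC: continuation. acc=(acc<<6)|0x2C=0x2C
Byte[7]=93: continuation. acc=(acc<<6)|0x13=0xB13
Byte[8]=BC: continuation. acc=(acc<<6)|0x3C=0x2C4FC
Completed: cp=U+2C4FC (starts at byte 5)
Byte[9]=79: 1-byte ASCII. cp=U+0079
Byte[10]=C6: 2-byte lead, need 1 cont bytes. acc=0x6
Byte[11]: stream ended, expected continuation. INVALID

Answer: 11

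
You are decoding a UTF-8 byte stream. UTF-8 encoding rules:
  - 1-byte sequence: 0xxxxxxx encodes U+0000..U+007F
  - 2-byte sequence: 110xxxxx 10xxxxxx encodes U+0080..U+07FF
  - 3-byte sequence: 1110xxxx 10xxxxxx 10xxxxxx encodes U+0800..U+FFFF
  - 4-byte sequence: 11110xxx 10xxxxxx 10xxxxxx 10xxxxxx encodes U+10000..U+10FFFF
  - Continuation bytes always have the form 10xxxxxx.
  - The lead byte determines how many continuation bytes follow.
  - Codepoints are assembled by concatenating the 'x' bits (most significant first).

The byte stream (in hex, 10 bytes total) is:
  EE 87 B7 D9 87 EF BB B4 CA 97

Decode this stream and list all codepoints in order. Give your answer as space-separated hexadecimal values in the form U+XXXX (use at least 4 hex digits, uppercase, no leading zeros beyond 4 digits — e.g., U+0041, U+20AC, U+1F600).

Answer: U+E1F7 U+0647 U+FEF4 U+0297

Derivation:
Byte[0]=EE: 3-byte lead, need 2 cont bytes. acc=0xE
Byte[1]=87: continuation. acc=(acc<<6)|0x07=0x387
Byte[2]=B7: continuation. acc=(acc<<6)|0x37=0xE1F7
Completed: cp=U+E1F7 (starts at byte 0)
Byte[3]=D9: 2-byte lead, need 1 cont bytes. acc=0x19
Byte[4]=87: continuation. acc=(acc<<6)|0x07=0x647
Completed: cp=U+0647 (starts at byte 3)
Byte[5]=EF: 3-byte lead, need 2 cont bytes. acc=0xF
Byte[6]=BB: continuation. acc=(acc<<6)|0x3B=0x3FB
Byte[7]=B4: continuation. acc=(acc<<6)|0x34=0xFEF4
Completed: cp=U+FEF4 (starts at byte 5)
Byte[8]=CA: 2-byte lead, need 1 cont bytes. acc=0xA
Byte[9]=97: continuation. acc=(acc<<6)|0x17=0x297
Completed: cp=U+0297 (starts at byte 8)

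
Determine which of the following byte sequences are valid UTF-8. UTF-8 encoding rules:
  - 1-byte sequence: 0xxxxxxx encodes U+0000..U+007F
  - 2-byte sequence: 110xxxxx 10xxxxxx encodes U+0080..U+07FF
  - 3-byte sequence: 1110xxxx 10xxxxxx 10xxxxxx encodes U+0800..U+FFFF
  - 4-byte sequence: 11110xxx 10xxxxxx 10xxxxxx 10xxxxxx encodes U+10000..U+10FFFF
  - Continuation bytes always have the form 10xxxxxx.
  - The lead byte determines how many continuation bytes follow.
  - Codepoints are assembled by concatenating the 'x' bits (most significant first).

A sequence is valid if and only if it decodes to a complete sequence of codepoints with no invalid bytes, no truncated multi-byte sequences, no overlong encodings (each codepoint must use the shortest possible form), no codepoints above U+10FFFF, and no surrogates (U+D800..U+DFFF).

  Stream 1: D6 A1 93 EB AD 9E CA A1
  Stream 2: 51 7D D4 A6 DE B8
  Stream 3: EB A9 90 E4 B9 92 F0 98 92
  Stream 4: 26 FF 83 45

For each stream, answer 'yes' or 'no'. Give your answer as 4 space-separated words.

Stream 1: error at byte offset 2. INVALID
Stream 2: decodes cleanly. VALID
Stream 3: error at byte offset 9. INVALID
Stream 4: error at byte offset 1. INVALID

Answer: no yes no no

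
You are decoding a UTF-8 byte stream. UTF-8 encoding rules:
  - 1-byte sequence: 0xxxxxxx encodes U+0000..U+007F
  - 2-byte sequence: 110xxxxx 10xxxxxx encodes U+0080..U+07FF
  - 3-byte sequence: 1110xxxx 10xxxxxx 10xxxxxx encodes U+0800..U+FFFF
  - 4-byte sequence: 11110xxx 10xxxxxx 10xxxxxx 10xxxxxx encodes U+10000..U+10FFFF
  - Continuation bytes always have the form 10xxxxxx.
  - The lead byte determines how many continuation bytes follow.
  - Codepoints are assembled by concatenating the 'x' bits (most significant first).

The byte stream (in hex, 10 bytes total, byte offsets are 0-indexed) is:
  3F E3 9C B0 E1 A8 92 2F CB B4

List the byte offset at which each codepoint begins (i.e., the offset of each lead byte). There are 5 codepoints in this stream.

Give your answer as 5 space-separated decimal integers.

Answer: 0 1 4 7 8

Derivation:
Byte[0]=3F: 1-byte ASCII. cp=U+003F
Byte[1]=E3: 3-byte lead, need 2 cont bytes. acc=0x3
Byte[2]=9C: continuation. acc=(acc<<6)|0x1C=0xDC
Byte[3]=B0: continuation. acc=(acc<<6)|0x30=0x3730
Completed: cp=U+3730 (starts at byte 1)
Byte[4]=E1: 3-byte lead, need 2 cont bytes. acc=0x1
Byte[5]=A8: continuation. acc=(acc<<6)|0x28=0x68
Byte[6]=92: continuation. acc=(acc<<6)|0x12=0x1A12
Completed: cp=U+1A12 (starts at byte 4)
Byte[7]=2F: 1-byte ASCII. cp=U+002F
Byte[8]=CB: 2-byte lead, need 1 cont bytes. acc=0xB
Byte[9]=B4: continuation. acc=(acc<<6)|0x34=0x2F4
Completed: cp=U+02F4 (starts at byte 8)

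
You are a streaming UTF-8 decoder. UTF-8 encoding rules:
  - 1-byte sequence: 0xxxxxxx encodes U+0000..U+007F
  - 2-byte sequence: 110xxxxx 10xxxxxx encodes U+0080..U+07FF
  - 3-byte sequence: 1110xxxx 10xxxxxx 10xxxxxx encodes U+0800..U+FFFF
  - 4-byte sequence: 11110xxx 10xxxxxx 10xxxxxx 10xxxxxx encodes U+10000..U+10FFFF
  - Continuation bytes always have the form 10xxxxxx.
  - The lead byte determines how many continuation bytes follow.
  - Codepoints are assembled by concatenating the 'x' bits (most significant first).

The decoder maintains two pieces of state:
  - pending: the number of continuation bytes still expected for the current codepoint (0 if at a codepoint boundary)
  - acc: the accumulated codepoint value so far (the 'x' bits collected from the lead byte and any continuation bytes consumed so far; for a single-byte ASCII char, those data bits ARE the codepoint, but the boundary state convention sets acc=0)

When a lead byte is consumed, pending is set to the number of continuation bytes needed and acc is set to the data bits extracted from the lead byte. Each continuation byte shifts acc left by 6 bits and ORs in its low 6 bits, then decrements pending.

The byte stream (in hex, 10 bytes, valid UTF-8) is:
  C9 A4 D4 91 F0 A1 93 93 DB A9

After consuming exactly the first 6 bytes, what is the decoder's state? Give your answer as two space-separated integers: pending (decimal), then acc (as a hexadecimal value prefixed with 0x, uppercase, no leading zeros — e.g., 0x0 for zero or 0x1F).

Byte[0]=C9: 2-byte lead. pending=1, acc=0x9
Byte[1]=A4: continuation. acc=(acc<<6)|0x24=0x264, pending=0
Byte[2]=D4: 2-byte lead. pending=1, acc=0x14
Byte[3]=91: continuation. acc=(acc<<6)|0x11=0x511, pending=0
Byte[4]=F0: 4-byte lead. pending=3, acc=0x0
Byte[5]=A1: continuation. acc=(acc<<6)|0x21=0x21, pending=2

Answer: 2 0x21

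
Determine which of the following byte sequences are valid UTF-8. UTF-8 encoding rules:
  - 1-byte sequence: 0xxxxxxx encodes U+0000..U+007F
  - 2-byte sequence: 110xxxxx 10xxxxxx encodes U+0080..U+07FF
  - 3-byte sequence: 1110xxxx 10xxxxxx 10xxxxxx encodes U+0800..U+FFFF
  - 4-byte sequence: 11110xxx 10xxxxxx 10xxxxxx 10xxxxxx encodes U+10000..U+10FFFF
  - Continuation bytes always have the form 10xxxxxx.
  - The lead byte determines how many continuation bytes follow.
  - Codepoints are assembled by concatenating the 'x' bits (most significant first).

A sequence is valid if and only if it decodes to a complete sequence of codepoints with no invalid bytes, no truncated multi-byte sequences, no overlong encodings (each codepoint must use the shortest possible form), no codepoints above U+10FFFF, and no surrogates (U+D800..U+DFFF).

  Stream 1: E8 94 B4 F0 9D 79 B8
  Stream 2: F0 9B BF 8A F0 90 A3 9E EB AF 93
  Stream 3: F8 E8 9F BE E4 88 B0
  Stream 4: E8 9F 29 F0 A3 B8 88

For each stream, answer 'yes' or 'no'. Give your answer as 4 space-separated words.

Stream 1: error at byte offset 5. INVALID
Stream 2: decodes cleanly. VALID
Stream 3: error at byte offset 0. INVALID
Stream 4: error at byte offset 2. INVALID

Answer: no yes no no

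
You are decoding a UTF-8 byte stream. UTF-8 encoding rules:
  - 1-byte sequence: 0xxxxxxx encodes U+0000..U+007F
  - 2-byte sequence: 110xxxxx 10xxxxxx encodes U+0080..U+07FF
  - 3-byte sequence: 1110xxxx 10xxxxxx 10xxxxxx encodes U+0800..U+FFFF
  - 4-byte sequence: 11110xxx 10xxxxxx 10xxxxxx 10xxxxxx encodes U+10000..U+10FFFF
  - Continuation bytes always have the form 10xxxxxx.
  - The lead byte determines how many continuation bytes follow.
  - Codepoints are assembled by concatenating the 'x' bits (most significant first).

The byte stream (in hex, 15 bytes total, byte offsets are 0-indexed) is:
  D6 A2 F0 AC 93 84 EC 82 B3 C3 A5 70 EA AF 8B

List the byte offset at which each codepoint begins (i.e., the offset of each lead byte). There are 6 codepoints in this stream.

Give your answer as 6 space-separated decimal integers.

Byte[0]=D6: 2-byte lead, need 1 cont bytes. acc=0x16
Byte[1]=A2: continuation. acc=(acc<<6)|0x22=0x5A2
Completed: cp=U+05A2 (starts at byte 0)
Byte[2]=F0: 4-byte lead, need 3 cont bytes. acc=0x0
Byte[3]=AC: continuation. acc=(acc<<6)|0x2C=0x2C
Byte[4]=93: continuation. acc=(acc<<6)|0x13=0xB13
Byte[5]=84: continuation. acc=(acc<<6)|0x04=0x2C4C4
Completed: cp=U+2C4C4 (starts at byte 2)
Byte[6]=EC: 3-byte lead, need 2 cont bytes. acc=0xC
Byte[7]=82: continuation. acc=(acc<<6)|0x02=0x302
Byte[8]=B3: continuation. acc=(acc<<6)|0x33=0xC0B3
Completed: cp=U+C0B3 (starts at byte 6)
Byte[9]=C3: 2-byte lead, need 1 cont bytes. acc=0x3
Byte[10]=A5: continuation. acc=(acc<<6)|0x25=0xE5
Completed: cp=U+00E5 (starts at byte 9)
Byte[11]=70: 1-byte ASCII. cp=U+0070
Byte[12]=EA: 3-byte lead, need 2 cont bytes. acc=0xA
Byte[13]=AF: continuation. acc=(acc<<6)|0x2F=0x2AF
Byte[14]=8B: continuation. acc=(acc<<6)|0x0B=0xABCB
Completed: cp=U+ABCB (starts at byte 12)

Answer: 0 2 6 9 11 12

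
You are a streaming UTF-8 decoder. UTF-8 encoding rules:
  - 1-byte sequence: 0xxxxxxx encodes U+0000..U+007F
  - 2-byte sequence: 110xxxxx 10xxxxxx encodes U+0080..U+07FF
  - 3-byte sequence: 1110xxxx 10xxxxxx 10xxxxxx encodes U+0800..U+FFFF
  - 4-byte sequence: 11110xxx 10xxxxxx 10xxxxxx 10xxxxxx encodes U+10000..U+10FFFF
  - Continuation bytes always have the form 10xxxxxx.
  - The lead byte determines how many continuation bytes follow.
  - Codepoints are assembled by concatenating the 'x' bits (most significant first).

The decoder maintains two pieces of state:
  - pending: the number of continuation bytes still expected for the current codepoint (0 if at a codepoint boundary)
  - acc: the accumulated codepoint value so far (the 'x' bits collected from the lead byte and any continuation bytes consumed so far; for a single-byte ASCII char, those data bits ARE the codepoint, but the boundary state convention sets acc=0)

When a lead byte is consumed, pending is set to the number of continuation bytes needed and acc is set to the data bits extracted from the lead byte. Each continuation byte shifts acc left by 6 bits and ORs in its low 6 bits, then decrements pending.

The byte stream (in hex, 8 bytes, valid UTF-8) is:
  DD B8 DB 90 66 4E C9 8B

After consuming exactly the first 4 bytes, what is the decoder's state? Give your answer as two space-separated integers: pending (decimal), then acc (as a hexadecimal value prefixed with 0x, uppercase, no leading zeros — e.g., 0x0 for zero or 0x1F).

Answer: 0 0x6D0

Derivation:
Byte[0]=DD: 2-byte lead. pending=1, acc=0x1D
Byte[1]=B8: continuation. acc=(acc<<6)|0x38=0x778, pending=0
Byte[2]=DB: 2-byte lead. pending=1, acc=0x1B
Byte[3]=90: continuation. acc=(acc<<6)|0x10=0x6D0, pending=0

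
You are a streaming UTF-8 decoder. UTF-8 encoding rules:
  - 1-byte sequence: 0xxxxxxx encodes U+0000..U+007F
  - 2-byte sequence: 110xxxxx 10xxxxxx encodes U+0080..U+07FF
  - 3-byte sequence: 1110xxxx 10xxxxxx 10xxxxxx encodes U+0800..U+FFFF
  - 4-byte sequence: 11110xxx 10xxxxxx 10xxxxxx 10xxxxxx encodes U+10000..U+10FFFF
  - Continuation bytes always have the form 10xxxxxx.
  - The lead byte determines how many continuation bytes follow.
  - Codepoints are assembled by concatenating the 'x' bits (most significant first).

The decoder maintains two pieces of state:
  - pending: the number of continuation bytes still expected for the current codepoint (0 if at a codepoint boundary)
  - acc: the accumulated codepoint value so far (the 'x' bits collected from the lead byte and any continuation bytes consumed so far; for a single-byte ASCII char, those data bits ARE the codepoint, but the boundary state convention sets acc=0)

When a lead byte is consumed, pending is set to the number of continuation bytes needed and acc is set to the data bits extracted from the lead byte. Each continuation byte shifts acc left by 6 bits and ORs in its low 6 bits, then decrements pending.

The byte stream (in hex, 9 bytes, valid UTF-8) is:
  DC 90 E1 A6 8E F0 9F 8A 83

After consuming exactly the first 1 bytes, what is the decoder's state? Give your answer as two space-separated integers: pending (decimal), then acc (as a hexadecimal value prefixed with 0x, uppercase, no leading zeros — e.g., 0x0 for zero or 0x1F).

Answer: 1 0x1C

Derivation:
Byte[0]=DC: 2-byte lead. pending=1, acc=0x1C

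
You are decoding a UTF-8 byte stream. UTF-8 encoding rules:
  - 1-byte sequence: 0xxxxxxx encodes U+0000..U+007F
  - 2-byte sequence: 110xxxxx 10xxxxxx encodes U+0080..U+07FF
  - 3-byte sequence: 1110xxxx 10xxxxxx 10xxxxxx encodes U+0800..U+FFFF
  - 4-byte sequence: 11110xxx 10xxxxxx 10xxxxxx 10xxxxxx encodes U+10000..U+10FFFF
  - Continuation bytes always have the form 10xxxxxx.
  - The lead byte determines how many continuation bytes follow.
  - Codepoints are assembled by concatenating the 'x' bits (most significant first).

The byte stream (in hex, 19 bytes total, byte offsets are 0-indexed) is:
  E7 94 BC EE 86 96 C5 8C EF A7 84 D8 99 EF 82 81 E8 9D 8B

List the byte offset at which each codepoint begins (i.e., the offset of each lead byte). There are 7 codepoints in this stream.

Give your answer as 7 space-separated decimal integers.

Byte[0]=E7: 3-byte lead, need 2 cont bytes. acc=0x7
Byte[1]=94: continuation. acc=(acc<<6)|0x14=0x1D4
Byte[2]=BC: continuation. acc=(acc<<6)|0x3C=0x753C
Completed: cp=U+753C (starts at byte 0)
Byte[3]=EE: 3-byte lead, need 2 cont bytes. acc=0xE
Byte[4]=86: continuation. acc=(acc<<6)|0x06=0x386
Byte[5]=96: continuation. acc=(acc<<6)|0x16=0xE196
Completed: cp=U+E196 (starts at byte 3)
Byte[6]=C5: 2-byte lead, need 1 cont bytes. acc=0x5
Byte[7]=8C: continuation. acc=(acc<<6)|0x0C=0x14C
Completed: cp=U+014C (starts at byte 6)
Byte[8]=EF: 3-byte lead, need 2 cont bytes. acc=0xF
Byte[9]=A7: continuation. acc=(acc<<6)|0x27=0x3E7
Byte[10]=84: continuation. acc=(acc<<6)|0x04=0xF9C4
Completed: cp=U+F9C4 (starts at byte 8)
Byte[11]=D8: 2-byte lead, need 1 cont bytes. acc=0x18
Byte[12]=99: continuation. acc=(acc<<6)|0x19=0x619
Completed: cp=U+0619 (starts at byte 11)
Byte[13]=EF: 3-byte lead, need 2 cont bytes. acc=0xF
Byte[14]=82: continuation. acc=(acc<<6)|0x02=0x3C2
Byte[15]=81: continuation. acc=(acc<<6)|0x01=0xF081
Completed: cp=U+F081 (starts at byte 13)
Byte[16]=E8: 3-byte lead, need 2 cont bytes. acc=0x8
Byte[17]=9D: continuation. acc=(acc<<6)|0x1D=0x21D
Byte[18]=8B: continuation. acc=(acc<<6)|0x0B=0x874B
Completed: cp=U+874B (starts at byte 16)

Answer: 0 3 6 8 11 13 16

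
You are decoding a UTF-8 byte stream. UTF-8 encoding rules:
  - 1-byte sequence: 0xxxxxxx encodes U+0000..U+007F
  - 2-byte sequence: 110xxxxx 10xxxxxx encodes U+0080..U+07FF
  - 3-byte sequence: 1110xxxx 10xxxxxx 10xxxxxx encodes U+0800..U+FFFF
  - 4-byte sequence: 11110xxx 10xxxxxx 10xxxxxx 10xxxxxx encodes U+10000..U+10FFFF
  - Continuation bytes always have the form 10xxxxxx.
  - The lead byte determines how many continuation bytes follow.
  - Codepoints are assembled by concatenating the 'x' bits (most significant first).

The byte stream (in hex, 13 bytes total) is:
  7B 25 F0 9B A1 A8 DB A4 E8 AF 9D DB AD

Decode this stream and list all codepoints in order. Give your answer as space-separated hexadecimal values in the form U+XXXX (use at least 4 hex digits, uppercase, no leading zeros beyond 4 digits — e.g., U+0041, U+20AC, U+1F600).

Byte[0]=7B: 1-byte ASCII. cp=U+007B
Byte[1]=25: 1-byte ASCII. cp=U+0025
Byte[2]=F0: 4-byte lead, need 3 cont bytes. acc=0x0
Byte[3]=9B: continuation. acc=(acc<<6)|0x1B=0x1B
Byte[4]=A1: continuation. acc=(acc<<6)|0x21=0x6E1
Byte[5]=A8: continuation. acc=(acc<<6)|0x28=0x1B868
Completed: cp=U+1B868 (starts at byte 2)
Byte[6]=DB: 2-byte lead, need 1 cont bytes. acc=0x1B
Byte[7]=A4: continuation. acc=(acc<<6)|0x24=0x6E4
Completed: cp=U+06E4 (starts at byte 6)
Byte[8]=E8: 3-byte lead, need 2 cont bytes. acc=0x8
Byte[9]=AF: continuation. acc=(acc<<6)|0x2F=0x22F
Byte[10]=9D: continuation. acc=(acc<<6)|0x1D=0x8BDD
Completed: cp=U+8BDD (starts at byte 8)
Byte[11]=DB: 2-byte lead, need 1 cont bytes. acc=0x1B
Byte[12]=AD: continuation. acc=(acc<<6)|0x2D=0x6ED
Completed: cp=U+06ED (starts at byte 11)

Answer: U+007B U+0025 U+1B868 U+06E4 U+8BDD U+06ED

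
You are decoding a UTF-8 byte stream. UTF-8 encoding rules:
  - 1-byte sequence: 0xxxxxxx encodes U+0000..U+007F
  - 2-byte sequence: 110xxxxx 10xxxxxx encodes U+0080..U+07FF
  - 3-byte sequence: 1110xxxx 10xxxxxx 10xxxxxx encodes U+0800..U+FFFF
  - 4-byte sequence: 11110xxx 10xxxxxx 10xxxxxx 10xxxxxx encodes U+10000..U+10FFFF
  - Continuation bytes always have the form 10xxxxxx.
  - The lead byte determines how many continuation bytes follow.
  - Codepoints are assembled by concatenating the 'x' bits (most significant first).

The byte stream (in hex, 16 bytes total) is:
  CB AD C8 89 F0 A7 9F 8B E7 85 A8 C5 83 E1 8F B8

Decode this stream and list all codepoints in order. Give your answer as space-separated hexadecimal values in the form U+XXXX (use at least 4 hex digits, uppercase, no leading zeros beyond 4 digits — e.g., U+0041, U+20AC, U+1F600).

Answer: U+02ED U+0209 U+277CB U+7168 U+0143 U+13F8

Derivation:
Byte[0]=CB: 2-byte lead, need 1 cont bytes. acc=0xB
Byte[1]=AD: continuation. acc=(acc<<6)|0x2D=0x2ED
Completed: cp=U+02ED (starts at byte 0)
Byte[2]=C8: 2-byte lead, need 1 cont bytes. acc=0x8
Byte[3]=89: continuation. acc=(acc<<6)|0x09=0x209
Completed: cp=U+0209 (starts at byte 2)
Byte[4]=F0: 4-byte lead, need 3 cont bytes. acc=0x0
Byte[5]=A7: continuation. acc=(acc<<6)|0x27=0x27
Byte[6]=9F: continuation. acc=(acc<<6)|0x1F=0x9DF
Byte[7]=8B: continuation. acc=(acc<<6)|0x0B=0x277CB
Completed: cp=U+277CB (starts at byte 4)
Byte[8]=E7: 3-byte lead, need 2 cont bytes. acc=0x7
Byte[9]=85: continuation. acc=(acc<<6)|0x05=0x1C5
Byte[10]=A8: continuation. acc=(acc<<6)|0x28=0x7168
Completed: cp=U+7168 (starts at byte 8)
Byte[11]=C5: 2-byte lead, need 1 cont bytes. acc=0x5
Byte[12]=83: continuation. acc=(acc<<6)|0x03=0x143
Completed: cp=U+0143 (starts at byte 11)
Byte[13]=E1: 3-byte lead, need 2 cont bytes. acc=0x1
Byte[14]=8F: continuation. acc=(acc<<6)|0x0F=0x4F
Byte[15]=B8: continuation. acc=(acc<<6)|0x38=0x13F8
Completed: cp=U+13F8 (starts at byte 13)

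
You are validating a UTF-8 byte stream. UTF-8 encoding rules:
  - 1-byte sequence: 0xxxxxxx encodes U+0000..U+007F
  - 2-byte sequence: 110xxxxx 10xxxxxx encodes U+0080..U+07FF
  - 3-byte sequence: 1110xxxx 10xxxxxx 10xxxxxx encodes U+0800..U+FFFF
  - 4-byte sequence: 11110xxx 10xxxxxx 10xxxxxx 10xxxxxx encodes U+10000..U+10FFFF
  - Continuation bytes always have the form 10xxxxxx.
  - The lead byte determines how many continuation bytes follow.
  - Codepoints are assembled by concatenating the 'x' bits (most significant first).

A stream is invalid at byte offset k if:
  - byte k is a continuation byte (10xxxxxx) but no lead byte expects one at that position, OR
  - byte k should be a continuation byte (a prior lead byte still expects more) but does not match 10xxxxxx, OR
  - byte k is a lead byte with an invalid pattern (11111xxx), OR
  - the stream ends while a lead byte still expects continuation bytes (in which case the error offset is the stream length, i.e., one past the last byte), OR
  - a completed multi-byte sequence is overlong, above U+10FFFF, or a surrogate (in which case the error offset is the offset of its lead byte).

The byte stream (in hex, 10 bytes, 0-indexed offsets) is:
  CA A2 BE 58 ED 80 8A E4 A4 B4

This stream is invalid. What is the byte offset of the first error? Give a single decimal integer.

Byte[0]=CA: 2-byte lead, need 1 cont bytes. acc=0xA
Byte[1]=A2: continuation. acc=(acc<<6)|0x22=0x2A2
Completed: cp=U+02A2 (starts at byte 0)
Byte[2]=BE: INVALID lead byte (not 0xxx/110x/1110/11110)

Answer: 2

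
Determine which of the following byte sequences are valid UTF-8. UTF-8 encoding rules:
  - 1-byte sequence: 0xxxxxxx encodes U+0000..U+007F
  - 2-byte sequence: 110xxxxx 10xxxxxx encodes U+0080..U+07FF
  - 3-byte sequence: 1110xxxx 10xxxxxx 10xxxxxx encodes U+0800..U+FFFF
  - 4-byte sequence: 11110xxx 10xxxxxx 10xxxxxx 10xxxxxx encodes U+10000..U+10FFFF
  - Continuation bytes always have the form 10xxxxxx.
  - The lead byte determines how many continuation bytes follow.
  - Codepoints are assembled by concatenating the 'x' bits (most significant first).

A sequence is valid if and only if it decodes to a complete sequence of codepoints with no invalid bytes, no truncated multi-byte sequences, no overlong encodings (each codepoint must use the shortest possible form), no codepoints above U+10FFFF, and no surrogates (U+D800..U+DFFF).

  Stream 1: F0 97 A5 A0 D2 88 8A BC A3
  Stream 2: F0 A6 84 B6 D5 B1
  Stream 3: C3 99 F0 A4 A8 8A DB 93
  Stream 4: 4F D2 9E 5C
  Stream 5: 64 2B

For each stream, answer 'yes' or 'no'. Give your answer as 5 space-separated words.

Stream 1: error at byte offset 6. INVALID
Stream 2: decodes cleanly. VALID
Stream 3: decodes cleanly. VALID
Stream 4: decodes cleanly. VALID
Stream 5: decodes cleanly. VALID

Answer: no yes yes yes yes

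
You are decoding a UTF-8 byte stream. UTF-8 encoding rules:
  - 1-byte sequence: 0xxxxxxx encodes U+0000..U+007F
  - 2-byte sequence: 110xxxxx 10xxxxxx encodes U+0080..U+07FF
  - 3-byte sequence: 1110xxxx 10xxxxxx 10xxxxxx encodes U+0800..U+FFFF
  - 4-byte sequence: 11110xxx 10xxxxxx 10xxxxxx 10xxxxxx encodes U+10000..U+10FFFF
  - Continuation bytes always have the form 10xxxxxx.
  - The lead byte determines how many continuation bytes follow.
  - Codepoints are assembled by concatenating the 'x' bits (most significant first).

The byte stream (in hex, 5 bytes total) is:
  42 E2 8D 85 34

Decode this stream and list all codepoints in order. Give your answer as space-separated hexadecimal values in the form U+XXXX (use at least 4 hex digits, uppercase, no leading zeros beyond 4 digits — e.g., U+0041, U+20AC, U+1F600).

Byte[0]=42: 1-byte ASCII. cp=U+0042
Byte[1]=E2: 3-byte lead, need 2 cont bytes. acc=0x2
Byte[2]=8D: continuation. acc=(acc<<6)|0x0D=0x8D
Byte[3]=85: continuation. acc=(acc<<6)|0x05=0x2345
Completed: cp=U+2345 (starts at byte 1)
Byte[4]=34: 1-byte ASCII. cp=U+0034

Answer: U+0042 U+2345 U+0034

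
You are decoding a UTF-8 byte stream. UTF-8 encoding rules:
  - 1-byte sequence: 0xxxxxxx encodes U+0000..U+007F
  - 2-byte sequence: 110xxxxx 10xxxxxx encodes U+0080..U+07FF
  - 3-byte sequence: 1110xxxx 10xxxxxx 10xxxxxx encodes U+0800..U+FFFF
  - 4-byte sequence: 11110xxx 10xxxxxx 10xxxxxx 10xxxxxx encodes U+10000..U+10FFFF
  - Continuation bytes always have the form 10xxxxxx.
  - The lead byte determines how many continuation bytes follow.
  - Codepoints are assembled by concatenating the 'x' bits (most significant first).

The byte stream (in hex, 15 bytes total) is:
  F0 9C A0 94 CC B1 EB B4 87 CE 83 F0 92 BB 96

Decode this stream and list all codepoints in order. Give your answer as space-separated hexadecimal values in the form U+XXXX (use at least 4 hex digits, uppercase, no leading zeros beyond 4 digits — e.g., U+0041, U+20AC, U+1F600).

Byte[0]=F0: 4-byte lead, need 3 cont bytes. acc=0x0
Byte[1]=9C: continuation. acc=(acc<<6)|0x1C=0x1C
Byte[2]=A0: continuation. acc=(acc<<6)|0x20=0x720
Byte[3]=94: continuation. acc=(acc<<6)|0x14=0x1C814
Completed: cp=U+1C814 (starts at byte 0)
Byte[4]=CC: 2-byte lead, need 1 cont bytes. acc=0xC
Byte[5]=B1: continuation. acc=(acc<<6)|0x31=0x331
Completed: cp=U+0331 (starts at byte 4)
Byte[6]=EB: 3-byte lead, need 2 cont bytes. acc=0xB
Byte[7]=B4: continuation. acc=(acc<<6)|0x34=0x2F4
Byte[8]=87: continuation. acc=(acc<<6)|0x07=0xBD07
Completed: cp=U+BD07 (starts at byte 6)
Byte[9]=CE: 2-byte lead, need 1 cont bytes. acc=0xE
Byte[10]=83: continuation. acc=(acc<<6)|0x03=0x383
Completed: cp=U+0383 (starts at byte 9)
Byte[11]=F0: 4-byte lead, need 3 cont bytes. acc=0x0
Byte[12]=92: continuation. acc=(acc<<6)|0x12=0x12
Byte[13]=BB: continuation. acc=(acc<<6)|0x3B=0x4BB
Byte[14]=96: continuation. acc=(acc<<6)|0x16=0x12ED6
Completed: cp=U+12ED6 (starts at byte 11)

Answer: U+1C814 U+0331 U+BD07 U+0383 U+12ED6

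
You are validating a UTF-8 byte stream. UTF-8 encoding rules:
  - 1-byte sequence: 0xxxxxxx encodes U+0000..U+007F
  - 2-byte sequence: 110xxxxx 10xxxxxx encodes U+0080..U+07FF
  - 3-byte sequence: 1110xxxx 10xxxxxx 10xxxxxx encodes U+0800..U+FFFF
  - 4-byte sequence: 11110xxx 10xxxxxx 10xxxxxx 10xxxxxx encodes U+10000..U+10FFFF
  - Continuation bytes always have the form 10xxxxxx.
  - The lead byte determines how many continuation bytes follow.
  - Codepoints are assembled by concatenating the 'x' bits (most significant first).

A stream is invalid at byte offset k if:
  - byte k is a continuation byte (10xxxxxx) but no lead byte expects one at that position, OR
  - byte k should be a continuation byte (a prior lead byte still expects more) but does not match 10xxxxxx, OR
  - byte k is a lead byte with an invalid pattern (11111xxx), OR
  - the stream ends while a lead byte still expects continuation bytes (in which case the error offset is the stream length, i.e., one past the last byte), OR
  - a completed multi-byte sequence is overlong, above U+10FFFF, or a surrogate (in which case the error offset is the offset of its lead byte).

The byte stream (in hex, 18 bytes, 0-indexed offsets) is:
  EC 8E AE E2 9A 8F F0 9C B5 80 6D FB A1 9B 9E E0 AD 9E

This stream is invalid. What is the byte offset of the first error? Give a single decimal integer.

Answer: 11

Derivation:
Byte[0]=EC: 3-byte lead, need 2 cont bytes. acc=0xC
Byte[1]=8E: continuation. acc=(acc<<6)|0x0E=0x30E
Byte[2]=AE: continuation. acc=(acc<<6)|0x2E=0xC3AE
Completed: cp=U+C3AE (starts at byte 0)
Byte[3]=E2: 3-byte lead, need 2 cont bytes. acc=0x2
Byte[4]=9A: continuation. acc=(acc<<6)|0x1A=0x9A
Byte[5]=8F: continuation. acc=(acc<<6)|0x0F=0x268F
Completed: cp=U+268F (starts at byte 3)
Byte[6]=F0: 4-byte lead, need 3 cont bytes. acc=0x0
Byte[7]=9C: continuation. acc=(acc<<6)|0x1C=0x1C
Byte[8]=B5: continuation. acc=(acc<<6)|0x35=0x735
Byte[9]=80: continuation. acc=(acc<<6)|0x00=0x1CD40
Completed: cp=U+1CD40 (starts at byte 6)
Byte[10]=6D: 1-byte ASCII. cp=U+006D
Byte[11]=FB: INVALID lead byte (not 0xxx/110x/1110/11110)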